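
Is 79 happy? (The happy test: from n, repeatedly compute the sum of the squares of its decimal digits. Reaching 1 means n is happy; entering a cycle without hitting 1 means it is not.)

happy

79 → 7² + 9² = 130
130 → 1² + 3² + 0² = 10
10 → 1² + 0² = 1  — reached 1.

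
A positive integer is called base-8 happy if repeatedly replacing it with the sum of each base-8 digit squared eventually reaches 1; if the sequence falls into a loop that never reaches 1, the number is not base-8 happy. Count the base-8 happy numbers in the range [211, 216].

211: 211 → 22 → 40 → 25 → 10 → 5 → 25  (repeats 25)
212: 212 → 29 → 34 → 20 → 20  (repeats 20)
213: 213 → 38 → 52 → 52  (repeats 52)
214: 214 → 49 → 37 → 41 → 26 → 13 → 26  (repeats 26)
215: 215 → 62 → 85 → 30 → 45 → 50 → 40 → 25 → 10 → 5 → 25  (repeats 25)
216: 216 → 18 → 8 → 1  (reaches 1)
base-8 happy: 216

1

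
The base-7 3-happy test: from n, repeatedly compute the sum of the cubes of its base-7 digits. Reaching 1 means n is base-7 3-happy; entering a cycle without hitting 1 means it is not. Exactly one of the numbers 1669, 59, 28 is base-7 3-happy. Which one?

1669: 1669 → 307 → 433 → 343 → 1  — reaches 1 (base-7 3-happy)
59: 59 → 29 → 65 → 17 → 35 → 125 → 251 → 341 → 557 → 137 → 197 → 65  — repeats 65 (not base-7 3-happy)
28: 28 → 64 → 10 → 28  — repeats 28 (not base-7 3-happy)

1669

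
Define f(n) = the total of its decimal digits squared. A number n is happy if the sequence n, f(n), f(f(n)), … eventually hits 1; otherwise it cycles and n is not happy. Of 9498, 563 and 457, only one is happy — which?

563

9498: 9498 → 242 → 24 → 20 → 4 → 16 → 37 → 58 → 89 → 145 → 42 → 20  — repeats 20 (not happy)
563: 563 → 70 → 49 → 97 → 130 → 10 → 1  — reaches 1 (happy)
457: 457 → 90 → 81 → 65 → 61 → 37 → 58 → 89 → 145 → 42 → 20 → 4 → 16 → 37  — repeats 37 (not happy)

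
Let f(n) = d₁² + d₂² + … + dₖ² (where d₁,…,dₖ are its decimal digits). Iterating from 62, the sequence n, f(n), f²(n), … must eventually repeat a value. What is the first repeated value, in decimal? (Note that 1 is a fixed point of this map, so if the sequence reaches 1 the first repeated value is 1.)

16

62 → 40
40 → 16
16 → 37
37 → 58
58 → 89
89 → 145
145 → 42
42 → 20
20 → 4
4 → 16  — 16 already appeared earlier.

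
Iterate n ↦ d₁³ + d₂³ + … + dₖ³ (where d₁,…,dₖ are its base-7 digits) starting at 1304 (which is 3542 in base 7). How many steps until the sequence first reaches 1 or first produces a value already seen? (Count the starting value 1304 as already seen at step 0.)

6

1304 = (3,5,4,2)_7 → 3³ + 5³ + 4³ + 2³ = 27 + 125 + 64 + 8 = 224
224 = (4,4,0)_7 → 4³ + 4³ + 0³ = 64 + 64 + 0 = 128
128 = (2,4,2)_7 → 2³ + 4³ + 2³ = 8 + 64 + 8 = 80
80 = (1,4,3)_7 → 1³ + 4³ + 3³ = 1 + 64 + 27 = 92
92 = (1,6,1)_7 → 1³ + 6³ + 1³ = 1 + 216 + 1 = 218
218 = (4,3,1)_7 → 4³ + 3³ + 1³ = 64 + 27 + 1 = 92  — 92 repeats.
That took 6 steps.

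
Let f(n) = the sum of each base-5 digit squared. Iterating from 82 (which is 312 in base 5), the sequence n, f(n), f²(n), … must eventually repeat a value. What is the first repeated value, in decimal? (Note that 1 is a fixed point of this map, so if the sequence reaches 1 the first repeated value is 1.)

16

82 = (3,1,2)_5 → 3² + 1² + 2² = 14
14 = (2,4)_5 → 2² + 4² = 20
20 = (4,0)_5 → 4² + 0² = 16
16 = (3,1)_5 → 3² + 1² = 10
10 = (2,0)_5 → 2² + 0² = 4
4 = (4)_5 → 4² = 16  — 16 already appeared earlier.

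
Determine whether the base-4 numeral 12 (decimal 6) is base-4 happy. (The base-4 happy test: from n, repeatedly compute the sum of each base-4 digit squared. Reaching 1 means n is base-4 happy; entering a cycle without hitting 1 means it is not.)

base-4 happy

6 = (1,2)_4 → 1² + 2² = 5
5 = (1,1)_4 → 1² + 1² = 2
2 = (2)_4 → 2² = 4
4 = (1,0)_4 → 1² + 0² = 1  — reached 1.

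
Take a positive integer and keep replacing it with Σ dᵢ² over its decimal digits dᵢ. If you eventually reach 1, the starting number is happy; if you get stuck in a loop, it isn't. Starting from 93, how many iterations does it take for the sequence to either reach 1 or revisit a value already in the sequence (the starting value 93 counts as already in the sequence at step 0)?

13

93 → 9² + 3² = 90
90 → 9² + 0² = 81
81 → 8² + 1² = 65
65 → 6² + 5² = 61
61 → 6² + 1² = 37
37 → 3² + 7² = 58
58 → 5² + 8² = 89
89 → 8² + 9² = 145
145 → 1² + 4² + 5² = 42
42 → 4² + 2² = 20
20 → 2² + 0² = 4
4 → 4² = 16
16 → 1² + 6² = 37  — 37 repeats.
That took 13 steps.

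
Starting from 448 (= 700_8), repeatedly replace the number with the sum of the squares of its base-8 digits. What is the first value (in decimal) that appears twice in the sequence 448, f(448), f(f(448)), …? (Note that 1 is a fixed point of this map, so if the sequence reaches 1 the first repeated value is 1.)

448 = (7,0,0)_8 → 7² + 0² + 0² = 49 + 0 + 0 = 49
49 = (6,1)_8 → 6² + 1² = 36 + 1 = 37
37 = (4,5)_8 → 4² + 5² = 16 + 25 = 41
41 = (5,1)_8 → 5² + 1² = 25 + 1 = 26
26 = (3,2)_8 → 3² + 2² = 9 + 4 = 13
13 = (1,5)_8 → 1² + 5² = 1 + 25 = 26  — 26 already appeared earlier.

26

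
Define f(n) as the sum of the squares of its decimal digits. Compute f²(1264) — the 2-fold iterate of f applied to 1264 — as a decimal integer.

1264 → 1² + 2² + 6² + 4² = 1 + 4 + 36 + 16 = 57
57 → 5² + 7² = 25 + 49 = 74

74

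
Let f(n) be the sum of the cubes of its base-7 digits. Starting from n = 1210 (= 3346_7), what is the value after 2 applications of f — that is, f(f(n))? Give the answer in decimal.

466

1210 = (3,3,4,6)_7 → 3³ + 3³ + 4³ + 6³ = 334
334 = (6,5,5)_7 → 6³ + 5³ + 5³ = 466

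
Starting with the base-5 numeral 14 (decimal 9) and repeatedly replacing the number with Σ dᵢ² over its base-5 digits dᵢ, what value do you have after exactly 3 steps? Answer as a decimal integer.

13

9 = (1,4)_5 → 17
17 = (3,2)_5 → 13
13 = (2,3)_5 → 13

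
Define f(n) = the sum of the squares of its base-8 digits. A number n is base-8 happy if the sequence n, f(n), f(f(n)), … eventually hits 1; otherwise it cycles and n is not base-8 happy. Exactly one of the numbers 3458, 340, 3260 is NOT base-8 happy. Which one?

340

3458: 3458 → 76 → 18 → 8 → 1  — reaches 1 (base-8 happy)
340: 340 → 45 → 50 → 40 → 25 → 10 → 5 → 25  — repeats 25 (not base-8 happy)
3260: 3260 → 105 → 27 → 18 → 8 → 1  — reaches 1 (base-8 happy)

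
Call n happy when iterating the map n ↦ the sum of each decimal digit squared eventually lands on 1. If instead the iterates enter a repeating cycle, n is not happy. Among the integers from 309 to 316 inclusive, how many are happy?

2

309: 309 → 90 → 81 → 65 → 61 → 37 → 58 → 89 → 145 → 42 → 20 → 4 → 16 → 37  (repeats 37)
310: 310 → 10 → 1  (reaches 1)
311: 311 → 11 → 2 → 4 → 16 → 37 → 58 → 89 → 145 → 42 → 20 → 4  (repeats 4)
312: 312 → 14 → 17 → 50 → 25 → 29 → 85 → 89 → 145 → 42 → 20 → 4 → 16 → 37 → 58 → 89  (repeats 89)
313: 313 → 19 → 82 → 68 → 100 → 1  (reaches 1)
314: 314 → 26 → 40 → 16 → 37 → 58 → 89 → 145 → 42 → 20 → 4 → 16  (repeats 16)
315: 315 → 35 → 34 → 25 → 29 → 85 → 89 → 145 → 42 → 20 → 4 → 16 → 37 → 58 → 89  (repeats 89)
316: 316 → 46 → 52 → 29 → 85 → 89 → 145 → 42 → 20 → 4 → 16 → 37 → 58 → 89  (repeats 89)
happy: 310, 313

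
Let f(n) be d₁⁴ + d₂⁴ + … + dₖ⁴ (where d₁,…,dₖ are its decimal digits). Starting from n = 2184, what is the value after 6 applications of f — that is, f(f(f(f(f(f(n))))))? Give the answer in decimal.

2184 → 2⁴ + 1⁴ + 8⁴ + 4⁴ = 16 + 1 + 4096 + 256 = 4369
4369 → 4⁴ + 3⁴ + 6⁴ + 9⁴ = 256 + 81 + 1296 + 6561 = 8194
8194 → 8⁴ + 1⁴ + 9⁴ + 4⁴ = 4096 + 1 + 6561 + 256 = 10914
10914 → 1⁴ + 0⁴ + 9⁴ + 1⁴ + 4⁴ = 1 + 0 + 6561 + 1 + 256 = 6819
6819 → 6⁴ + 8⁴ + 1⁴ + 9⁴ = 1296 + 4096 + 1 + 6561 = 11954
11954 → 1⁴ + 1⁴ + 9⁴ + 5⁴ + 4⁴ = 1 + 1 + 6561 + 625 + 256 = 7444

7444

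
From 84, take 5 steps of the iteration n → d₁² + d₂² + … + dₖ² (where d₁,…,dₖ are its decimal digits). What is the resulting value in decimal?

85

84 → 80
80 → 64
64 → 52
52 → 29
29 → 85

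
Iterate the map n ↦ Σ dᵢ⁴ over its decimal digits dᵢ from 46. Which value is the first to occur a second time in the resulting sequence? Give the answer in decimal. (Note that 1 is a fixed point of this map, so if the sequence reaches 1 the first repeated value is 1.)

8208

46 → 1552
1552 → 1267
1267 → 3714
3714 → 2739
2739 → 9059
9059 → 13747
13747 → 5140
5140 → 882
882 → 8208
8208 → 8208  — 8208 already appeared earlier.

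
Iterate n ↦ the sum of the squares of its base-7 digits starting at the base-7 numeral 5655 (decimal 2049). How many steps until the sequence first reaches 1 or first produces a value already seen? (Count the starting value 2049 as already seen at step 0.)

2049 = (5,6,5,5)_7 → 5² + 6² + 5² + 5² = 111
111 = (2,1,6)_7 → 2² + 1² + 6² = 41
41 = (5,6)_7 → 5² + 6² = 61
61 = (1,1,5)_7 → 1² + 1² + 5² = 27
27 = (3,6)_7 → 3² + 6² = 45
45 = (6,3)_7 → 6² + 3² = 45  — 45 repeats.
That took 6 steps.

6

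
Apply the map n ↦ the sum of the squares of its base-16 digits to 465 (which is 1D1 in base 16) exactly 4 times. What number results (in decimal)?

30

465 = (1,13,1)_16 → 1² + 13² + 1² = 171
171 = (10,11)_16 → 10² + 11² = 221
221 = (13,13)_16 → 13² + 13² = 338
338 = (1,5,2)_16 → 1² + 5² + 2² = 30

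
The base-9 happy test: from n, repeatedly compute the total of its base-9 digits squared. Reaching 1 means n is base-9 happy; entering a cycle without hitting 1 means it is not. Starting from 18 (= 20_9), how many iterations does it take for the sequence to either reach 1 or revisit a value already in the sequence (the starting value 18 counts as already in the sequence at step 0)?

4

18 = (2,0)_9 → 2² + 0² = 4 + 0 = 4
4 = (4)_9 → 4² = 16
16 = (1,7)_9 → 1² + 7² = 1 + 49 = 50
50 = (5,5)_9 → 5² + 5² = 25 + 25 = 50  — 50 repeats.
That took 4 steps.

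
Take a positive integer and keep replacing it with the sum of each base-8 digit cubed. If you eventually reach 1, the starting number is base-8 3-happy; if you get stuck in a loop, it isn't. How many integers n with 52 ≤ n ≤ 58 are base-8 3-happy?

52: 52 → 280 → 91 → 55 → 559 → 469 → 476 → 434 → 440 → 559  — not base-8 3-happy
53: 53 → 341 → 258 → 72 → 2 → 8 → 1  — base-8 3-happy
54: 54 → 432 → 432  — not base-8 3-happy
55: 55 → 559 → 469 → 476 → 434 → 440 → 559  — not base-8 3-happy
56: 56 → 343 → 476 → 434 → 440 → 559 → 469 → 476  — not base-8 3-happy
57: 57 → 344 → 152 → 35 → 91 → 55 → 559 → 469 → 476 → 434 → 440 → 559  — not base-8 3-happy
58: 58 → 351 → 495 → 811 → 217 → 55 → 559 → 469 → 476 → 434 → 440 → 559  — not base-8 3-happy
base-8 3-happy: 53

1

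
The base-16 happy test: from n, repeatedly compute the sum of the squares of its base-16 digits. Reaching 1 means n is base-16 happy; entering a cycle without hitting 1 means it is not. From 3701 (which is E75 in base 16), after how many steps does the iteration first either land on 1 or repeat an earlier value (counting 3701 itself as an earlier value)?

3701 = (14,7,5)_16 → 14² + 7² + 5² = 270
270 = (1,0,14)_16 → 1² + 0² + 14² = 197
197 = (12,5)_16 → 12² + 5² = 169
169 = (10,9)_16 → 10² + 9² = 181
181 = (11,5)_16 → 11² + 5² = 146
146 = (9,2)_16 → 9² + 2² = 85
85 = (5,5)_16 → 5² + 5² = 50
50 = (3,2)_16 → 3² + 2² = 13
13 = (13)_16 → 13² = 169  — 169 repeats.
That took 9 steps.

9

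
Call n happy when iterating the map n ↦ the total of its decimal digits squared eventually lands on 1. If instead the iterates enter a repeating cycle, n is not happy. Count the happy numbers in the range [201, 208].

201: 201 → 5 → 25 → 29 → 85 → 89 → 145 → 42 → 20 → 4 → 16 → 37 → 58 → 89  — not happy
202: 202 → 8 → 64 → 52 → 29 → 85 → 89 → 145 → 42 → 20 → 4 → 16 → 37 → 58 → 89  — not happy
203: 203 → 13 → 10 → 1  — happy
204: 204 → 20 → 4 → 16 → 37 → 58 → 89 → 145 → 42 → 20  — not happy
205: 205 → 29 → 85 → 89 → 145 → 42 → 20 → 4 → 16 → 37 → 58 → 89  — not happy
206: 206 → 40 → 16 → 37 → 58 → 89 → 145 → 42 → 20 → 4 → 16  — not happy
207: 207 → 53 → 34 → 25 → 29 → 85 → 89 → 145 → 42 → 20 → 4 → 16 → 37 → 58 → 89  — not happy
208: 208 → 68 → 100 → 1  — happy
happy: 203, 208

2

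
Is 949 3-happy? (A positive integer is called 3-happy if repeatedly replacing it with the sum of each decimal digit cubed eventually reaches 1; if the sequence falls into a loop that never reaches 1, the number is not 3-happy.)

949 → 9³ + 4³ + 9³ = 729 + 64 + 729 = 1522
1522 → 1³ + 5³ + 2³ + 2³ = 1 + 125 + 8 + 8 = 142
142 → 1³ + 4³ + 2³ = 1 + 64 + 8 = 73
73 → 7³ + 3³ = 343 + 27 = 370
370 → 3³ + 7³ + 0³ = 27 + 343 + 0 = 370  — 370 already seen; the sequence cycles without reaching 1.

not 3-happy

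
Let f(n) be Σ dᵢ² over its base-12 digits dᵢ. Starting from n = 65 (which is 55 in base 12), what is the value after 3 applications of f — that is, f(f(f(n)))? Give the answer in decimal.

65 = (5,5)_12 → 5² + 5² = 50
50 = (4,2)_12 → 4² + 2² = 20
20 = (1,8)_12 → 1² + 8² = 65

65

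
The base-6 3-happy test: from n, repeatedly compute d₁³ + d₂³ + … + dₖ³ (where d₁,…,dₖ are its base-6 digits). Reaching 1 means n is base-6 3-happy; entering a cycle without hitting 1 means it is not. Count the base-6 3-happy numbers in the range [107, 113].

3

107: 107 → 258 → 3 → 27 → 91 → 36 → 1  — base-6 3-happy
108: 108 → 27 → 91 → 36 → 1  — base-6 3-happy
109: 109 → 28 → 128 → 62 → 73 → 9 → 28  — not base-6 3-happy
110: 110 → 35 → 250 → 190 → 190  — not base-6 3-happy
111: 111 → 54 → 28 → 128 → 62 → 73 → 9 → 28  — not base-6 3-happy
112: 112 → 91 → 36 → 1  — base-6 3-happy
113: 113 → 152 → 73 → 9 → 28 → 128 → 62 → 73  — not base-6 3-happy
base-6 3-happy: 107, 108, 112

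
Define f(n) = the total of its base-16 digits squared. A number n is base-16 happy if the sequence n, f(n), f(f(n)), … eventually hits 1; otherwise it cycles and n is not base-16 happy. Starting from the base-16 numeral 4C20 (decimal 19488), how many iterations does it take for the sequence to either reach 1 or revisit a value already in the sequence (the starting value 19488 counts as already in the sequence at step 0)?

19488 = (4,12,2,0)_16 → 4² + 12² + 2² + 0² = 164
164 = (10,4)_16 → 10² + 4² = 116
116 = (7,4)_16 → 7² + 4² = 65
65 = (4,1)_16 → 4² + 1² = 17
17 = (1,1)_16 → 1² + 1² = 2
2 = (2)_16 → 2² = 4
4 = (4)_16 → 4² = 16
16 = (1,0)_16 → 1² + 0² = 1  — reached 1.
That took 8 steps.

8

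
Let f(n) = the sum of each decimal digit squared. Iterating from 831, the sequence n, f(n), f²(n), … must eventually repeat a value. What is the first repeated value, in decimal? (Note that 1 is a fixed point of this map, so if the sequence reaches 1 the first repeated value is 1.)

37

831 → 8² + 3² + 1² = 64 + 9 + 1 = 74
74 → 7² + 4² = 49 + 16 = 65
65 → 6² + 5² = 36 + 25 = 61
61 → 6² + 1² = 36 + 1 = 37
37 → 3² + 7² = 9 + 49 = 58
58 → 5² + 8² = 25 + 64 = 89
89 → 8² + 9² = 64 + 81 = 145
145 → 1² + 4² + 5² = 1 + 16 + 25 = 42
42 → 4² + 2² = 16 + 4 = 20
20 → 2² + 0² = 4 + 0 = 4
4 → 4² = 16
16 → 1² + 6² = 1 + 36 = 37  — 37 already appeared earlier.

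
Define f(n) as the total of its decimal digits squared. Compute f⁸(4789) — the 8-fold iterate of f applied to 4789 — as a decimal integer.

42

4789 → 4² + 7² + 8² + 9² = 16 + 49 + 64 + 81 = 210
210 → 2² + 1² + 0² = 4 + 1 + 0 = 5
5 → 5² = 25
25 → 2² + 5² = 4 + 25 = 29
29 → 2² + 9² = 4 + 81 = 85
85 → 8² + 5² = 64 + 25 = 89
89 → 8² + 9² = 64 + 81 = 145
145 → 1² + 4² + 5² = 1 + 16 + 25 = 42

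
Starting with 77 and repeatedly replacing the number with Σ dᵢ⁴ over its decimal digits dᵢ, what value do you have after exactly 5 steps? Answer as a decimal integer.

77 → 7⁴ + 7⁴ = 2401 + 2401 = 4802
4802 → 4⁴ + 8⁴ + 0⁴ + 2⁴ = 256 + 4096 + 0 + 16 = 4368
4368 → 4⁴ + 3⁴ + 6⁴ + 8⁴ = 256 + 81 + 1296 + 4096 = 5729
5729 → 5⁴ + 7⁴ + 2⁴ + 9⁴ = 625 + 2401 + 16 + 6561 = 9603
9603 → 9⁴ + 6⁴ + 0⁴ + 3⁴ = 6561 + 1296 + 0 + 81 = 7938

7938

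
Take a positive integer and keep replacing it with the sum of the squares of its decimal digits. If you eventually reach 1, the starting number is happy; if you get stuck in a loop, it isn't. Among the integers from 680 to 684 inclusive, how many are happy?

680: 680 → 100 → 1  (reaches 1)
681: 681 → 101 → 2 → 4 → 16 → 37 → 58 → 89 → 145 → 42 → 20 → 4  (repeats 4)
682: 682 → 104 → 17 → 50 → 25 → 29 → 85 → 89 → 145 → 42 → 20 → 4 → 16 → 37 → 58 → 89  (repeats 89)
683: 683 → 109 → 82 → 68 → 100 → 1  (reaches 1)
684: 684 → 116 → 38 → 73 → 58 → 89 → 145 → 42 → 20 → 4 → 16 → 37 → 58  (repeats 58)
happy: 680, 683

2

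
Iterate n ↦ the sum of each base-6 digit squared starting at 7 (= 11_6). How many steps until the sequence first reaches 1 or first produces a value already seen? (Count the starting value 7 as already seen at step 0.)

7 = (1,1)_6 → 2
2 = (2)_6 → 4
4 = (4)_6 → 16
16 = (2,4)_6 → 20
20 = (3,2)_6 → 13
13 = (2,1)_6 → 5
5 = (5)_6 → 25
25 = (4,1)_6 → 17
17 = (2,5)_6 → 29
29 = (4,5)_6 → 41
41 = (1,0,5)_6 → 26
26 = (4,2)_6 → 20  — 20 repeats.
That took 12 steps.

12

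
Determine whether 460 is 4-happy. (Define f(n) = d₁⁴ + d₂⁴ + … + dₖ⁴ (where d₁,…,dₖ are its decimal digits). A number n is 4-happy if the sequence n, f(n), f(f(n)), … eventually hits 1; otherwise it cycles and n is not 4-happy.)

not 4-happy

460 → 1552
1552 → 1267
1267 → 3714
3714 → 2739
2739 → 9059
9059 → 13747
13747 → 5140
5140 → 882
882 → 8208
8208 → 8208  — 8208 already seen; the sequence cycles without reaching 1.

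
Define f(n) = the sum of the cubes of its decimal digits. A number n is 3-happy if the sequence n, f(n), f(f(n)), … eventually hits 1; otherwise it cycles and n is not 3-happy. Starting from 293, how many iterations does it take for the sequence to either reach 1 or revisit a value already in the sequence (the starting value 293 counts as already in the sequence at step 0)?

293 → 2³ + 9³ + 3³ = 764
764 → 7³ + 6³ + 4³ = 623
623 → 6³ + 2³ + 3³ = 251
251 → 2³ + 5³ + 1³ = 134
134 → 1³ + 3³ + 4³ = 92
92 → 9³ + 2³ = 737
737 → 7³ + 3³ + 7³ = 713
713 → 7³ + 1³ + 3³ = 371
371 → 3³ + 7³ + 1³ = 371  — 371 repeats.
That took 9 steps.

9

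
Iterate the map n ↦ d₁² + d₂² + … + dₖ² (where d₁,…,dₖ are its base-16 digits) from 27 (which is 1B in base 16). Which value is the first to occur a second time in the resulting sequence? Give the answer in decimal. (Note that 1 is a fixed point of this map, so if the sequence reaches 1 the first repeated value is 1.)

1

27 = (1,11)_16 → 1² + 11² = 1 + 121 = 122
122 = (7,10)_16 → 7² + 10² = 49 + 100 = 149
149 = (9,5)_16 → 9² + 5² = 81 + 25 = 106
106 = (6,10)_16 → 6² + 10² = 36 + 100 = 136
136 = (8,8)_16 → 8² + 8² = 64 + 64 = 128
128 = (8,0)_16 → 8² + 0² = 64 + 0 = 64
64 = (4,0)_16 → 4² + 0² = 16 + 0 = 16
16 = (1,0)_16 → 1² + 0² = 1 + 0 = 1  — reached the fixed point 1.
1 → 1, so 1 is the first repeated value.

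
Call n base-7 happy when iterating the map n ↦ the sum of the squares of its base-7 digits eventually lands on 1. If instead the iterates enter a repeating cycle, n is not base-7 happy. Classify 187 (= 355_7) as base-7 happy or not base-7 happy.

187 = (3,5,5)_7 → 3² + 5² + 5² = 59
59 = (1,1,3)_7 → 1² + 1² + 3² = 11
11 = (1,4)_7 → 1² + 4² = 17
17 = (2,3)_7 → 2² + 3² = 13
13 = (1,6)_7 → 1² + 6² = 37
37 = (5,2)_7 → 5² + 2² = 29
29 = (4,1)_7 → 4² + 1² = 17  — 17 already seen; the sequence cycles without reaching 1.

not base-7 happy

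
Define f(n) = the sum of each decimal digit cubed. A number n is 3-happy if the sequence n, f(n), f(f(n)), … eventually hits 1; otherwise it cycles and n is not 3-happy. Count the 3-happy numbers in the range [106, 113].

1

106: 106 → 217 → 352 → 160 → 217  — not 3-happy
107: 107 → 344 → 155 → 251 → 134 → 92 → 737 → 713 → 371 → 371  — not 3-happy
108: 108 → 513 → 153 → 153  — not 3-happy
109: 109 → 730 → 370 → 370  — not 3-happy
110: 110 → 2 → 8 → 512 → 134 → 92 → 737 → 713 → 371 → 371  — not 3-happy
111: 111 → 3 → 27 → 351 → 153 → 153  — not 3-happy
112: 112 → 10 → 1  — 3-happy
113: 113 → 29 → 737 → 713 → 371 → 371  — not 3-happy
3-happy: 112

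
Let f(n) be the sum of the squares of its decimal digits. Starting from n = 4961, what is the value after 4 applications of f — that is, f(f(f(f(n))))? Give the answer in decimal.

16

4961 → 4² + 9² + 6² + 1² = 134
134 → 1² + 3² + 4² = 26
26 → 2² + 6² = 40
40 → 4² + 0² = 16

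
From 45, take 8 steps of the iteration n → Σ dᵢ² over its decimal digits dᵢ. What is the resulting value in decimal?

145

45 → 4² + 5² = 16 + 25 = 41
41 → 4² + 1² = 16 + 1 = 17
17 → 1² + 7² = 1 + 49 = 50
50 → 5² + 0² = 25 + 0 = 25
25 → 2² + 5² = 4 + 25 = 29
29 → 2² + 9² = 4 + 81 = 85
85 → 8² + 5² = 64 + 25 = 89
89 → 8² + 9² = 64 + 81 = 145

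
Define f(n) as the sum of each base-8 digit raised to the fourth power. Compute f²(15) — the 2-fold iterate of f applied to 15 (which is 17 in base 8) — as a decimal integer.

1153

15 = (1,7)_8 → 1⁴ + 7⁴ = 2402
2402 = (4,5,4,2)_8 → 4⁴ + 5⁴ + 4⁴ + 2⁴ = 1153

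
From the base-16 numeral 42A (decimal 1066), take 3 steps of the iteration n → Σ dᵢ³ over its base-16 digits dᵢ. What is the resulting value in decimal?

1066 = (4,2,10)_16 → 4³ + 2³ + 10³ = 64 + 8 + 1000 = 1072
1072 = (4,3,0)_16 → 4³ + 3³ + 0³ = 64 + 27 + 0 = 91
91 = (5,11)_16 → 5³ + 11³ = 125 + 1331 = 1456

1456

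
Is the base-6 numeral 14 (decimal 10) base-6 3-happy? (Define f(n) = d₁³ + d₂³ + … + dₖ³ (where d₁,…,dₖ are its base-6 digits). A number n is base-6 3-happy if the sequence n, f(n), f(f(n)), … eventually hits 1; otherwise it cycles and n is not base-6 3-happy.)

not base-6 3-happy

10 = (1,4)_6 → 1³ + 4³ = 65
65 = (1,4,5)_6 → 1³ + 4³ + 5³ = 190
190 = (5,1,4)_6 → 5³ + 1³ + 4³ = 190  — 190 already seen; the sequence cycles without reaching 1.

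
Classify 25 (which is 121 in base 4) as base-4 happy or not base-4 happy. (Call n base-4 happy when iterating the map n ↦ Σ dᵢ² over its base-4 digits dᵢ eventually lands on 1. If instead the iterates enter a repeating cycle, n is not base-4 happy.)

25 = (1,2,1)_4 → 1² + 2² + 1² = 6
6 = (1,2)_4 → 1² + 2² = 5
5 = (1,1)_4 → 1² + 1² = 2
2 = (2)_4 → 2² = 4
4 = (1,0)_4 → 1² + 0² = 1  — reached 1.

base-4 happy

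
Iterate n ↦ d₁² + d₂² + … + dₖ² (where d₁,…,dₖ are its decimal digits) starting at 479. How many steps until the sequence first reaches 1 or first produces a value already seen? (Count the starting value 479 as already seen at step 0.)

479 → 4² + 7² + 9² = 146
146 → 1² + 4² + 6² = 53
53 → 5² + 3² = 34
34 → 3² + 4² = 25
25 → 2² + 5² = 29
29 → 2² + 9² = 85
85 → 8² + 5² = 89
89 → 8² + 9² = 145
145 → 1² + 4² + 5² = 42
42 → 4² + 2² = 20
20 → 2² + 0² = 4
4 → 4² = 16
16 → 1² + 6² = 37
37 → 3² + 7² = 58
58 → 5² + 8² = 89  — 89 repeats.
That took 15 steps.

15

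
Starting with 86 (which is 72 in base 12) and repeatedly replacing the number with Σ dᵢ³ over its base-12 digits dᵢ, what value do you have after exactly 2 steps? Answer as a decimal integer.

160

86 = (7,2)_12 → 7³ + 2³ = 343 + 8 = 351
351 = (2,5,3)_12 → 2³ + 5³ + 3³ = 8 + 125 + 27 = 160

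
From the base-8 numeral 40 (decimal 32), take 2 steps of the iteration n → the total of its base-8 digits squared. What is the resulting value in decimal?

4

32 = (4,0)_8 → 4² + 0² = 16 + 0 = 16
16 = (2,0)_8 → 2² + 0² = 4 + 0 = 4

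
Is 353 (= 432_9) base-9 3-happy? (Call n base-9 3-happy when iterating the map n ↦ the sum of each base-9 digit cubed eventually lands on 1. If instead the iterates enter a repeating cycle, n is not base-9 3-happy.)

353 = (4,3,2)_9 → 4³ + 3³ + 2³ = 99
99 = (1,2,0)_9 → 1³ + 2³ + 0³ = 9
9 = (1,0)_9 → 1³ + 0³ = 1  — reached 1.

base-9 3-happy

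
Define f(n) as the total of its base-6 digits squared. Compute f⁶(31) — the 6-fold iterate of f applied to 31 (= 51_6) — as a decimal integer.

17

31 = (5,1)_6 → 5² + 1² = 25 + 1 = 26
26 = (4,2)_6 → 4² + 2² = 16 + 4 = 20
20 = (3,2)_6 → 3² + 2² = 9 + 4 = 13
13 = (2,1)_6 → 2² + 1² = 4 + 1 = 5
5 = (5)_6 → 5² = 25
25 = (4,1)_6 → 4² + 1² = 16 + 1 = 17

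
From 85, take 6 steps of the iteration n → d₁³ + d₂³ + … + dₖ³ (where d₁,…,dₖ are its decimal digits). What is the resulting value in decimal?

1009

85 → 637
637 → 586
586 → 853
853 → 664
664 → 496
496 → 1009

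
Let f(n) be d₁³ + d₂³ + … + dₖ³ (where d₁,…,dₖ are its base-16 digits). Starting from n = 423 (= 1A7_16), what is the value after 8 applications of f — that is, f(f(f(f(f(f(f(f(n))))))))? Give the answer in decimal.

540

423 = (1,10,7)_16 → 1344
1344 = (5,4,0)_16 → 189
189 = (11,13)_16 → 3528
3528 = (13,12,8)_16 → 4437
4437 = (1,1,5,5)_16 → 252
252 = (15,12)_16 → 5103
5103 = (1,3,14,15)_16 → 6147
6147 = (1,8,0,3)_16 → 540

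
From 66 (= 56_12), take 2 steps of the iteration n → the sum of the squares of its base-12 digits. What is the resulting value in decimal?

66 = (5,6)_12 → 5² + 6² = 61
61 = (5,1)_12 → 5² + 1² = 26

26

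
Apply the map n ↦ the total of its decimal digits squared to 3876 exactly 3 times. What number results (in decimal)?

81

3876 → 3² + 8² + 7² + 6² = 158
158 → 1² + 5² + 8² = 90
90 → 9² + 0² = 81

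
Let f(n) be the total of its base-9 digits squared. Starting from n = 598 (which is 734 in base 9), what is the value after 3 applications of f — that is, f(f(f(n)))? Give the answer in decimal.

598 = (7,3,4)_9 → 7² + 3² + 4² = 74
74 = (8,2)_9 → 8² + 2² = 68
68 = (7,5)_9 → 7² + 5² = 74

74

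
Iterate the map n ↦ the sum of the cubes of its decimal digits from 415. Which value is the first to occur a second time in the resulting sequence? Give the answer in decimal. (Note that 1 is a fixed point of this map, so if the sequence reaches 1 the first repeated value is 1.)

370

415 → 4³ + 1³ + 5³ = 190
190 → 1³ + 9³ + 0³ = 730
730 → 7³ + 3³ + 0³ = 370
370 → 3³ + 7³ + 0³ = 370  — 370 already appeared earlier.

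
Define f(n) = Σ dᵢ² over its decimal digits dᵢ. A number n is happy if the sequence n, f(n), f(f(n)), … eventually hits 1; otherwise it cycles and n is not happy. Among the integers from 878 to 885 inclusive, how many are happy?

1

878: 878 → 177 → 99 → 162 → 41 → 17 → 50 → 25 → 29 → 85 → 89 → 145 → 42 → 20 → 4 → 16 → 37 → 58 → 89  (repeats 89)
879: 879 → 194 → 98 → 145 → 42 → 20 → 4 → 16 → 37 → 58 → 89 → 145  (repeats 145)
880: 880 → 128 → 69 → 117 → 51 → 26 → 40 → 16 → 37 → 58 → 89 → 145 → 42 → 20 → 4 → 16  (repeats 16)
881: 881 → 129 → 86 → 100 → 1  (reaches 1)
882: 882 → 132 → 14 → 17 → 50 → 25 → 29 → 85 → 89 → 145 → 42 → 20 → 4 → 16 → 37 → 58 → 89  (repeats 89)
883: 883 → 137 → 59 → 106 → 37 → 58 → 89 → 145 → 42 → 20 → 4 → 16 → 37  (repeats 37)
884: 884 → 144 → 33 → 18 → 65 → 61 → 37 → 58 → 89 → 145 → 42 → 20 → 4 → 16 → 37  (repeats 37)
885: 885 → 153 → 35 → 34 → 25 → 29 → 85 → 89 → 145 → 42 → 20 → 4 → 16 → 37 → 58 → 89  (repeats 89)
happy: 881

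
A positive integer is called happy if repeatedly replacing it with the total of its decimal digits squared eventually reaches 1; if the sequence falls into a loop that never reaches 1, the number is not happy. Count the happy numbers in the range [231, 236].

1

231: 231 → 14 → 17 → 50 → 25 → 29 → 85 → 89 → 145 → 42 → 20 → 4 → 16 → 37 → 58 → 89  (repeats 89)
232: 232 → 17 → 50 → 25 → 29 → 85 → 89 → 145 → 42 → 20 → 4 → 16 → 37 → 58 → 89  (repeats 89)
233: 233 → 22 → 8 → 64 → 52 → 29 → 85 → 89 → 145 → 42 → 20 → 4 → 16 → 37 → 58 → 89  (repeats 89)
234: 234 → 29 → 85 → 89 → 145 → 42 → 20 → 4 → 16 → 37 → 58 → 89  (repeats 89)
235: 235 → 38 → 73 → 58 → 89 → 145 → 42 → 20 → 4 → 16 → 37 → 58  (repeats 58)
236: 236 → 49 → 97 → 130 → 10 → 1  (reaches 1)
happy: 236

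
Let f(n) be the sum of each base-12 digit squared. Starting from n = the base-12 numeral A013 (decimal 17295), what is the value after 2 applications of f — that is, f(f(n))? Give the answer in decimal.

17295 = (10,0,1,3)_12 → 10² + 0² + 1² + 3² = 100 + 0 + 1 + 9 = 110
110 = (9,2)_12 → 9² + 2² = 81 + 4 = 85

85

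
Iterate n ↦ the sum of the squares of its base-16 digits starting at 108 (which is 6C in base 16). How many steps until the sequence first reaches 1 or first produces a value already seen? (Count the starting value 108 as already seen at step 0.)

15

108 = (6,12)_16 → 6² + 12² = 36 + 144 = 180
180 = (11,4)_16 → 11² + 4² = 121 + 16 = 137
137 = (8,9)_16 → 8² + 9² = 64 + 81 = 145
145 = (9,1)_16 → 9² + 1² = 81 + 1 = 82
82 = (5,2)_16 → 5² + 2² = 25 + 4 = 29
29 = (1,13)_16 → 1² + 13² = 1 + 169 = 170
170 = (10,10)_16 → 10² + 10² = 100 + 100 = 200
200 = (12,8)_16 → 12² + 8² = 144 + 64 = 208
208 = (13,0)_16 → 13² + 0² = 169 + 0 = 169
169 = (10,9)_16 → 10² + 9² = 100 + 81 = 181
181 = (11,5)_16 → 11² + 5² = 121 + 25 = 146
146 = (9,2)_16 → 9² + 2² = 81 + 4 = 85
85 = (5,5)_16 → 5² + 5² = 25 + 25 = 50
50 = (3,2)_16 → 3² + 2² = 9 + 4 = 13
13 = (13)_16 → 13² = 169  — 169 repeats.
That took 15 steps.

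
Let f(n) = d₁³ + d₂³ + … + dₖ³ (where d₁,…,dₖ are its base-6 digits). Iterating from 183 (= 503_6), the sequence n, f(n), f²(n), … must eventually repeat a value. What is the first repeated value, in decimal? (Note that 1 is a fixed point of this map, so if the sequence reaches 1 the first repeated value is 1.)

183 = (5,0,3)_6 → 5³ + 0³ + 3³ = 125 + 0 + 27 = 152
152 = (4,1,2)_6 → 4³ + 1³ + 2³ = 64 + 1 + 8 = 73
73 = (2,0,1)_6 → 2³ + 0³ + 1³ = 8 + 0 + 1 = 9
9 = (1,3)_6 → 1³ + 3³ = 1 + 27 = 28
28 = (4,4)_6 → 4³ + 4³ = 64 + 64 = 128
128 = (3,3,2)_6 → 3³ + 3³ + 2³ = 27 + 27 + 8 = 62
62 = (1,4,2)_6 → 1³ + 4³ + 2³ = 1 + 64 + 8 = 73  — 73 already appeared earlier.

73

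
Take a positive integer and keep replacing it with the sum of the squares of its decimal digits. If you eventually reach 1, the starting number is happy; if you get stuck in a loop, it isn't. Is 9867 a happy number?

happy

9867 → 9² + 8² + 6² + 7² = 230
230 → 2² + 3² + 0² = 13
13 → 1² + 3² = 10
10 → 1² + 0² = 1  — reached 1.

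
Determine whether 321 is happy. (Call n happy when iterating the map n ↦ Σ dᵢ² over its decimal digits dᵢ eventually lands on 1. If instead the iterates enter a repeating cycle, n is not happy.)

not happy

321 → 3² + 2² + 1² = 9 + 4 + 1 = 14
14 → 1² + 4² = 1 + 16 = 17
17 → 1² + 7² = 1 + 49 = 50
50 → 5² + 0² = 25 + 0 = 25
25 → 2² + 5² = 4 + 25 = 29
29 → 2² + 9² = 4 + 81 = 85
85 → 8² + 5² = 64 + 25 = 89
89 → 8² + 9² = 64 + 81 = 145
145 → 1² + 4² + 5² = 1 + 16 + 25 = 42
42 → 4² + 2² = 16 + 4 = 20
20 → 2² + 0² = 4 + 0 = 4
4 → 4² = 16
16 → 1² + 6² = 1 + 36 = 37
37 → 3² + 7² = 9 + 49 = 58
58 → 5² + 8² = 25 + 64 = 89  — 89 already seen; the sequence cycles without reaching 1.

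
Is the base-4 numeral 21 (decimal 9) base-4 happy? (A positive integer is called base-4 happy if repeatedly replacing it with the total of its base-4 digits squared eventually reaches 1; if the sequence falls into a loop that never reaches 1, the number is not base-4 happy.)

base-4 happy

9 = (2,1)_4 → 5
5 = (1,1)_4 → 2
2 = (2)_4 → 4
4 = (1,0)_4 → 1  — reached 1.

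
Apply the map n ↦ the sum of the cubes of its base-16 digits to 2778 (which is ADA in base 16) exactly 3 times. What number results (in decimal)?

342

2778 = (10,13,10)_16 → 10³ + 13³ + 10³ = 4197
4197 = (1,0,6,5)_16 → 1³ + 0³ + 6³ + 5³ = 342
342 = (1,5,6)_16 → 1³ + 5³ + 6³ = 342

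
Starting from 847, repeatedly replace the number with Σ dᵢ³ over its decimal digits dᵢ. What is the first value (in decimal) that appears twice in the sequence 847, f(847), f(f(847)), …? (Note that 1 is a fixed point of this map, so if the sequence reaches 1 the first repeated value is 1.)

919

847 → 8³ + 4³ + 7³ = 919
919 → 9³ + 1³ + 9³ = 1459
1459 → 1³ + 4³ + 5³ + 9³ = 919  — 919 already appeared earlier.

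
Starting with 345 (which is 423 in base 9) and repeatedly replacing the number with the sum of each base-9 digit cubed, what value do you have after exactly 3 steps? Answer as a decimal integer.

1

345 = (4,2,3)_9 → 99
99 = (1,2,0)_9 → 9
9 = (1,0)_9 → 1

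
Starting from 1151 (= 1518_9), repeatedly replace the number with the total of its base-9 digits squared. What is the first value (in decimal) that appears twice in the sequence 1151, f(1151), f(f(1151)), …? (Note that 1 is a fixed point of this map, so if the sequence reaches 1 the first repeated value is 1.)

1

1151 = (1,5,1,8)_9 → 1² + 5² + 1² + 8² = 1 + 25 + 1 + 64 = 91
91 = (1,1,1)_9 → 1² + 1² + 1² = 1 + 1 + 1 = 3
3 = (3)_9 → 3² = 9
9 = (1,0)_9 → 1² + 0² = 1 + 0 = 1  — reached the fixed point 1.
1 → 1, so 1 is the first repeated value.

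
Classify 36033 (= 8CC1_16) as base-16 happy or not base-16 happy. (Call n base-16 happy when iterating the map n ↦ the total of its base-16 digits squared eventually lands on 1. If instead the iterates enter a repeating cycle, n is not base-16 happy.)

36033 = (8,12,12,1)_16 → 8² + 12² + 12² + 1² = 64 + 144 + 144 + 1 = 353
353 = (1,6,1)_16 → 1² + 6² + 1² = 1 + 36 + 1 = 38
38 = (2,6)_16 → 2² + 6² = 4 + 36 = 40
40 = (2,8)_16 → 2² + 8² = 4 + 64 = 68
68 = (4,4)_16 → 4² + 4² = 16 + 16 = 32
32 = (2,0)_16 → 2² + 0² = 4 + 0 = 4
4 = (4)_16 → 4² = 16
16 = (1,0)_16 → 1² + 0² = 1 + 0 = 1  — reached 1.

base-16 happy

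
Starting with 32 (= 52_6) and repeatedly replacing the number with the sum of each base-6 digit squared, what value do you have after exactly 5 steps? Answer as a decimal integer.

13

32 = (5,2)_6 → 5² + 2² = 25 + 4 = 29
29 = (4,5)_6 → 4² + 5² = 16 + 25 = 41
41 = (1,0,5)_6 → 1² + 0² + 5² = 1 + 0 + 25 = 26
26 = (4,2)_6 → 4² + 2² = 16 + 4 = 20
20 = (3,2)_6 → 3² + 2² = 9 + 4 = 13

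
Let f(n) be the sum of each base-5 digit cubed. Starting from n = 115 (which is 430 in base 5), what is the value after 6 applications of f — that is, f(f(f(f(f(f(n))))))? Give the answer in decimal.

115 = (4,3,0)_5 → 4³ + 3³ + 0³ = 91
91 = (3,3,1)_5 → 3³ + 3³ + 1³ = 55
55 = (2,1,0)_5 → 2³ + 1³ + 0³ = 9
9 = (1,4)_5 → 1³ + 4³ = 65
65 = (2,3,0)_5 → 2³ + 3³ + 0³ = 35
35 = (1,2,0)_5 → 1³ + 2³ + 0³ = 9

9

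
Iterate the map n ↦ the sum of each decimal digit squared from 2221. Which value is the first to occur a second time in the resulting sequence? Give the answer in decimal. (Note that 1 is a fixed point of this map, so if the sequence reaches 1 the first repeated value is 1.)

2221 → 2² + 2² + 2² + 1² = 13
13 → 1² + 3² = 10
10 → 1² + 0² = 1  — reached the fixed point 1.
1 → 1, so 1 is the first repeated value.

1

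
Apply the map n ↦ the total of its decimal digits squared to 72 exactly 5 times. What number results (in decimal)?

85

72 → 7² + 2² = 53
53 → 5² + 3² = 34
34 → 3² + 4² = 25
25 → 2² + 5² = 29
29 → 2² + 9² = 85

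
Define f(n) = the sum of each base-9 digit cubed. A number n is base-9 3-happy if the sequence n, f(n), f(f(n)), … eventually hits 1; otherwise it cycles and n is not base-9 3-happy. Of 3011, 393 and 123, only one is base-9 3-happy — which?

123

3011: 3011 → 191 → 43 → 407 → 133 → 469 → 469  — repeats 469 (not base-9 3-happy)
393: 393 → 623 → 567 → 343 → 73 → 513 → 243 → 27 → 27  — repeats 27 (not base-9 3-happy)
123: 123 → 281 → 99 → 9 → 1  — reaches 1 (base-9 3-happy)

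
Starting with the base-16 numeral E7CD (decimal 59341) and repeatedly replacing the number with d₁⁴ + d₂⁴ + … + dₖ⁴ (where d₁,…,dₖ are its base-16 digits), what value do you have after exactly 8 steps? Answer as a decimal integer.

59341 = (14,7,12,13)_16 → 90114
90114 = (1,6,0,0,2)_16 → 1313
1313 = (5,2,1)_16 → 642
642 = (2,8,2)_16 → 4128
4128 = (1,0,2,0)_16 → 17
17 = (1,1)_16 → 2
2 = (2)_16 → 16
16 = (1,0)_16 → 1

1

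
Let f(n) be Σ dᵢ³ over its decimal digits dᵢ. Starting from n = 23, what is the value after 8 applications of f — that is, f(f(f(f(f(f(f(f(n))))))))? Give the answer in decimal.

371

23 → 35
35 → 152
152 → 134
134 → 92
92 → 737
737 → 713
713 → 371
371 → 371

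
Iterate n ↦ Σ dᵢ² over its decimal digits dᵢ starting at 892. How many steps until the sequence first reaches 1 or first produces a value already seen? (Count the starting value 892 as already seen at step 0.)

11

892 → 149
149 → 98
98 → 145
145 → 42
42 → 20
20 → 4
4 → 16
16 → 37
37 → 58
58 → 89
89 → 145  — 145 repeats.
That took 11 steps.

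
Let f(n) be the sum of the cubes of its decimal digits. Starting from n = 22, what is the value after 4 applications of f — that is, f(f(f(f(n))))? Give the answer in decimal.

160

22 → 2³ + 2³ = 8 + 8 = 16
16 → 1³ + 6³ = 1 + 216 = 217
217 → 2³ + 1³ + 7³ = 8 + 1 + 343 = 352
352 → 3³ + 5³ + 2³ = 27 + 125 + 8 = 160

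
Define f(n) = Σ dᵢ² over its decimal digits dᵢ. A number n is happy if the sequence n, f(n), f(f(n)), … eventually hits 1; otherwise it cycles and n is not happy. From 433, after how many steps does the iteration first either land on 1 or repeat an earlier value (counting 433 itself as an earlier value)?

13

433 → 4² + 3² + 3² = 34
34 → 3² + 4² = 25
25 → 2² + 5² = 29
29 → 2² + 9² = 85
85 → 8² + 5² = 89
89 → 8² + 9² = 145
145 → 1² + 4² + 5² = 42
42 → 4² + 2² = 20
20 → 2² + 0² = 4
4 → 4² = 16
16 → 1² + 6² = 37
37 → 3² + 7² = 58
58 → 5² + 8² = 89  — 89 repeats.
That took 13 steps.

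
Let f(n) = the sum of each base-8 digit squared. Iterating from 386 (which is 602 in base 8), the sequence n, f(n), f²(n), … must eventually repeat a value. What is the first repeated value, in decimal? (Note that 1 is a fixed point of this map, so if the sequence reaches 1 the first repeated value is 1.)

386 = (6,0,2)_8 → 40
40 = (5,0)_8 → 25
25 = (3,1)_8 → 10
10 = (1,2)_8 → 5
5 = (5)_8 → 25  — 25 already appeared earlier.

25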